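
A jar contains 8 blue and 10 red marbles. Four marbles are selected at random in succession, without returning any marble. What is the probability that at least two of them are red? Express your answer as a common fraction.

Sum the hypergeometric tail for j = 2,…,4 red marbles.
Favorable = C(10,2)·C(8,2) + C(10,3)·C(8,1) + C(10,4)·C(8,0) = 2430; total = C(18,4) = 3060.
P = 2430/3060 = 27/34 ≈ 0.7941.

27/34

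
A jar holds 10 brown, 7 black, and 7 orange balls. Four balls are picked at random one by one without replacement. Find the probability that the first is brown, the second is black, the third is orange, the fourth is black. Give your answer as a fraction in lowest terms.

Multiply the conditional probability of each draw in order, without replacement, so each draw removes one from its color and from the total.
P = (10/24) · (7/23) · (7/22) · (6/21) = 35/3036 ≈ 0.0115.

35/3036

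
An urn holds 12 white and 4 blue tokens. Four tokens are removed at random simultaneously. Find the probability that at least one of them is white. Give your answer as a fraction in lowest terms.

Use the complement: P(at least one white) = 1 − P(no white).
P(none) = C(4,4)/C(16,4) = 1/1820.
So P = 1 − 1/1820 = 1819/1820 ≈ 0.9995.

1819/1820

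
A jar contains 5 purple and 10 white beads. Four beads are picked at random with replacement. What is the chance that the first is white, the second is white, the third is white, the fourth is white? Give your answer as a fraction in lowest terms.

Multiply the conditional probability of each draw in order, with replacement (the composition resets each draw).
P = (10/15) · (10/15) · (10/15) · (10/15) = 16/81 ≈ 0.1975.

16/81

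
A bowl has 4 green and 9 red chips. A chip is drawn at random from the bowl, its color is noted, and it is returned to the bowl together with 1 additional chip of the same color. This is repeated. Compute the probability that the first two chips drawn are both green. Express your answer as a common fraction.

After a green draw the bowl holds 5 green out of 14.
P = (4/13)·(5/14) = 10/91 ≈ 0.1099.

10/91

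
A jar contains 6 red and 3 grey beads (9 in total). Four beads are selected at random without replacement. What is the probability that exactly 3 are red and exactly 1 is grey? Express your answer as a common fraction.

10/21

Unordered draws without replacement: count favorable combinations over C(9,4).
Favorable = C(6,3) · C(3,1) = 60; total = C(9,4) = 126.
P = 60/126 = 10/21 ≈ 0.4762.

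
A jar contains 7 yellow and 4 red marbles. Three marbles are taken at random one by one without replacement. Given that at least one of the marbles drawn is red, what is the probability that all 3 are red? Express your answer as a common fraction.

2/65

P(all 3 red) = C(4,3)/C(11,3) = 4/165; P(at least one red) = 1 − C(7,3)/C(11,3) = 26/33.
Since 'all 3 red' ⊆ 'at least one red', P(all 3 | at least one) = 4/165 / 26/33 = 2/65 ≈ 0.0308.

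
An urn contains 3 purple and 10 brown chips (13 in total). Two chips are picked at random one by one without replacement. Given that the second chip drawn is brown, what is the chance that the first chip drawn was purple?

1/4

P(first=purple and the second chip drawn is brown) = (3/13)·(10/12) = 5/26.
P(the second chip drawn is brown) = Σ over first color = 5/26 + 15/26 = 10/13.
By Bayes, P(first=purple | the second chip drawn is brown) = 5/26 / 10/13 = 1/4 ≈ 0.2500.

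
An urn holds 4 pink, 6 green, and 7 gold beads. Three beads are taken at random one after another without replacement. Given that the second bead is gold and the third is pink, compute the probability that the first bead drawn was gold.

P(first=gold and the second bead is gold and the third is pink) = (7/17)·(6/16)·(4/15) = 7/170.
P(E) = Σ over first color = 7/340 + 7/170 + 7/170 = 7/68.
By Bayes, P(first=gold | E) = 7/170 / 7/68 = 2/5 ≈ 0.4000.

2/5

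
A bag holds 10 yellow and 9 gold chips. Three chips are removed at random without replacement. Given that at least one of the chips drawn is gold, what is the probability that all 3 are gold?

P(all 3 gold) = C(9,3)/C(19,3) = 28/323; P(at least one gold) = 1 − C(10,3)/C(19,3) = 283/323.
Since 'all 3 gold' ⊆ 'at least one gold', P(all 3 | at least one) = 28/323 / 283/323 = 28/283 ≈ 0.0989.

28/283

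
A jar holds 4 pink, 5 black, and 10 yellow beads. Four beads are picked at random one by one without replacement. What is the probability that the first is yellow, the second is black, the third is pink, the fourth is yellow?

25/1292

Multiply the conditional probability of each draw in order, without replacement, so each draw removes one from its color and from the total.
P = (10/19) · (5/18) · (4/17) · (9/16) = 25/1292 ≈ 0.0193.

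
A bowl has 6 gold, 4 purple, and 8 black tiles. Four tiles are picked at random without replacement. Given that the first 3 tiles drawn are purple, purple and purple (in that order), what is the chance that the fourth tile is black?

8/15

After removing 3 purple, the bowl has 8 black out of 15 remaining.
P(fourth is black | given) = 8/15 ≈ 0.5333.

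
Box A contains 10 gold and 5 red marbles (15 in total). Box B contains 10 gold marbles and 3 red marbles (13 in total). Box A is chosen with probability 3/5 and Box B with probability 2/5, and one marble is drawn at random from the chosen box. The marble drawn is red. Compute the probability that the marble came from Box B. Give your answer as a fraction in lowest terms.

P(red | Box A) = 1/3; P(red | Box B) = 3/13.
P(red) = 3/5·1/3 + 2/5·3/13 = 19/65.
By Bayes' rule, P(Box B | red) = 6/65 / 19/65 = 6/19 ≈ 0.3158.

6/19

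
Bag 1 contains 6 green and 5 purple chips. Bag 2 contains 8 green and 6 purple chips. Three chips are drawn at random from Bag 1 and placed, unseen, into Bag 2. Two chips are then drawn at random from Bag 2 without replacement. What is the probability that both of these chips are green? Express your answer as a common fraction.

Condition on how many of the transferred chips are green (from Bag 1: 6 green of 11; then Bag 2 has 17 total).
  0 green: C(6,0)C(5,3)/C(11,3) = 2/33; then P = C(8,2)/C(17,2) = 7/34
  1 green: C(6,1)C(5,2)/C(11,3) = 4/11; then P = C(9,2)/C(17,2) = 9/34
  2 green: C(6,2)C(5,1)/C(11,3) = 5/11; then P = C(10,2)/C(17,2) = 45/136
  3 green: C(6,3)C(5,0)/C(11,3) = 4/33; then P = C(11,2)/C(17,2) = 55/136
P(both green) = 461/1496 ≈ 0.3082.

461/1496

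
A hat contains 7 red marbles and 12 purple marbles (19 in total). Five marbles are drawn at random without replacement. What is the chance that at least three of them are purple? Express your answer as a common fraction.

2959/3876

Sum the hypergeometric tail for j = 3,…,5 purple marbles.
Favorable = C(12,3)·C(7,2) + C(12,4)·C(7,1) + C(12,5)·C(7,0) = 8877; total = C(19,5) = 11628.
P = 8877/11628 = 2959/3876 ≈ 0.7634.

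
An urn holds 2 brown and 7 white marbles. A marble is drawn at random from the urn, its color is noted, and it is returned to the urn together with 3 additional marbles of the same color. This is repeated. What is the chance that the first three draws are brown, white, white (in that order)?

7/81

Track the composition after each reinforcement of +3.
P = (2/9) · (7/12) · (10/15) = 7/81 ≈ 0.0864.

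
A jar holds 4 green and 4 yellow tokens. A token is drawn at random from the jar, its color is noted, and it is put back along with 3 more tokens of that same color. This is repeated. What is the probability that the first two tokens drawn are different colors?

4/11

Either green then yellow, or yellow then green; after the first draw the total is 11.
P = (4/8)·(4/11) + (4/8)·(4/11) = 4/11 ≈ 0.3636.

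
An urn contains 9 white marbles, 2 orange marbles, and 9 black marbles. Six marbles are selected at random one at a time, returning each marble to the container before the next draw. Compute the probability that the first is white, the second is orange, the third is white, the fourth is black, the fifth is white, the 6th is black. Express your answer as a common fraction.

59049/32000000

Multiply the conditional probability of each draw in order, with replacement (the composition resets each draw).
P = (9/20) · (2/20) · (9/20) · (9/20) · (9/20) · (9/20) = 59049/32000000 ≈ 0.0018.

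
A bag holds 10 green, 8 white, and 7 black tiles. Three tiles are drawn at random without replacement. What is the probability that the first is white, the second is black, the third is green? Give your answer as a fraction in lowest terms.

Multiply the conditional probability of each draw in order, without replacement, so each draw removes one from its color and from the total.
P = (8/25) · (7/24) · (10/23) = 14/345 ≈ 0.0406.

14/345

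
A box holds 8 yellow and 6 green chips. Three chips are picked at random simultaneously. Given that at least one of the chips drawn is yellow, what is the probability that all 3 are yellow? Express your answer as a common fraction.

7/43

P(all 3 yellow) = C(8,3)/C(14,3) = 2/13; P(at least one yellow) = 1 − C(6,3)/C(14,3) = 86/91.
Since 'all 3 yellow' ⊆ 'at least one yellow', P(all 3 | at least one) = 2/13 / 86/91 = 7/43 ≈ 0.1628.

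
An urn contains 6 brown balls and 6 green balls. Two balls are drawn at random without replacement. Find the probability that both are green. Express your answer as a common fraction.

Unordered draws without replacement: count favorable combinations over C(12,2).
Favorable = C(6,0) · C(6,2) = 15; total = C(12,2) = 66.
P = 15/66 = 5/22 ≈ 0.2273.

5/22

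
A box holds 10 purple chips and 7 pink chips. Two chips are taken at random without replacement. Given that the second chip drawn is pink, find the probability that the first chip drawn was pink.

3/8

P(first=pink and the second chip drawn is pink) = (7/17)·(6/16) = 21/136.
P(the second chip drawn is pink) = Σ over first color = 35/136 + 21/136 = 7/17.
By Bayes, P(first=pink | the second chip drawn is pink) = 21/136 / 7/17 = 3/8 ≈ 0.3750.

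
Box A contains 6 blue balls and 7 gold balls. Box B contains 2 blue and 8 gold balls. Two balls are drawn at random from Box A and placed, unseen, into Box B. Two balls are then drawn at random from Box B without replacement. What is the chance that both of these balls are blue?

Condition on how many of the transferred balls are blue (from Box A: 6 blue of 13; then Box B has 12 total).
  0 blue: C(6,0)C(7,2)/C(13,2) = 7/26; then P = C(2,2)/C(12,2) = 1/66
  1 blue: C(6,1)C(7,1)/C(13,2) = 7/13; then P = C(3,2)/C(12,2) = 1/22
  2 blue: C(6,2)C(7,0)/C(13,2) = 5/26; then P = C(4,2)/C(12,2) = 1/11
P(both blue) = 79/1716 ≈ 0.0460.

79/1716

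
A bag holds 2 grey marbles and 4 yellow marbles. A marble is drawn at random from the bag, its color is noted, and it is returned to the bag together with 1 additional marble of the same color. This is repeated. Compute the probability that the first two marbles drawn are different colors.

8/21

Either grey then yellow, or yellow then grey; after the first draw the total is 7.
P = (2/6)·(4/7) + (4/6)·(2/7) = 8/21 ≈ 0.3810.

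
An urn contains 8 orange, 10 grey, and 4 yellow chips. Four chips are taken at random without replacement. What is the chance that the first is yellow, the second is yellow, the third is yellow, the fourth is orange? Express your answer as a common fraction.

Multiply the conditional probability of each draw in order, without replacement, so each draw removes one from its color and from the total.
P = (4/22) · (3/21) · (2/20) · (8/19) = 8/7315 ≈ 0.0011.

8/7315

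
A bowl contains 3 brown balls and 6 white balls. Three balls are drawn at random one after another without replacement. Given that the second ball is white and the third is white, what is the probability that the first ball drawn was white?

4/7

P(first=white and the second ball is white and the third is white) = (6/9)·(5/8)·(4/7) = 5/21.
P(E) = Σ over first color = 5/28 + 5/21 = 5/12.
By Bayes, P(first=white | E) = 5/21 / 5/12 = 4/7 ≈ 0.5714.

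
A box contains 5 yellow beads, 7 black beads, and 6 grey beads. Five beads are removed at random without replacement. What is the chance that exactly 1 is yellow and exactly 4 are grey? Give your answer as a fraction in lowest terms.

Unordered draws without replacement: count favorable combinations over C(18,5).
Favorable = C(5,1) · C(7,0) · C(6,4) = 75; total = C(18,5) = 8568.
P = 75/8568 = 25/2856 ≈ 0.0088.

25/2856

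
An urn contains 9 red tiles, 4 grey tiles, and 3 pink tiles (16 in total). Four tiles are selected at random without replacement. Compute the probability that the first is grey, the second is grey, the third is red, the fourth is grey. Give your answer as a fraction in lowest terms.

Multiply the conditional probability of each draw in order, without replacement, so each draw removes one from its color and from the total.
P = (4/16) · (3/15) · (9/14) · (2/13) = 9/1820 ≈ 0.0049.

9/1820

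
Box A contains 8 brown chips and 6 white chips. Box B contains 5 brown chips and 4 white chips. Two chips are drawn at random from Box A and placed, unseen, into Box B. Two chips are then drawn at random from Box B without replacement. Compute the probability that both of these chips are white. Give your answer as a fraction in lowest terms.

873/5005

Condition on how many of the transferred chips are white (from Box A: 6 white of 14; then Box B has 11 total).
  0 white: C(6,0)C(8,2)/C(14,2) = 4/13; then P = C(4,2)/C(11,2) = 6/55
  1 white: C(6,1)C(8,1)/C(14,2) = 48/91; then P = C(5,2)/C(11,2) = 2/11
  2 white: C(6,2)C(8,0)/C(14,2) = 15/91; then P = C(6,2)/C(11,2) = 3/11
P(both white) = 873/5005 ≈ 0.1744.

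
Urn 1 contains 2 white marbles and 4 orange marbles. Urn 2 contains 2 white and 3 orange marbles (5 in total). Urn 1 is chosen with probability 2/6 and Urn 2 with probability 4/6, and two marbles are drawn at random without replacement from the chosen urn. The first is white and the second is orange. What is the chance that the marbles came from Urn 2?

P(E | Urn 1) = 4/15; P(E | Urn 2) = 3/10.
P(E) = 1/3·4/15 + 2/3·3/10 = 13/45.
By Bayes' rule, P(Urn 2 | E) = 1/5 / 13/45 = 9/13 ≈ 0.6923.

9/13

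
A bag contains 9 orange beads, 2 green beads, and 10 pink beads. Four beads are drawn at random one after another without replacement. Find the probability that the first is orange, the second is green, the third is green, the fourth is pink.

1/798

Multiply the conditional probability of each draw in order, without replacement, so each draw removes one from its color and from the total.
P = (9/21) · (2/20) · (1/19) · (10/18) = 1/798 ≈ 0.0013.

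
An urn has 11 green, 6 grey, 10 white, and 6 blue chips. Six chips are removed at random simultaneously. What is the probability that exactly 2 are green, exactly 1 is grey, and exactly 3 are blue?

Unordered draws without replacement: count favorable combinations over C(33,6).
Favorable = C(11,2) · C(6,1) · C(10,0) · C(6,3) = 6600; total = C(33,6) = 1107568.
P = 6600/1107568 = 75/12586 ≈ 0.0060.

75/12586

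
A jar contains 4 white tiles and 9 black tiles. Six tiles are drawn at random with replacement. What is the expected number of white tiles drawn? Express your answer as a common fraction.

By linearity of expectation, E[X] = Σ P(draw i is white); each independent draw has P(white) = 4/13.
E[X] = 6 · 4/13 = 24/13 ≈ 1.8462.

24/13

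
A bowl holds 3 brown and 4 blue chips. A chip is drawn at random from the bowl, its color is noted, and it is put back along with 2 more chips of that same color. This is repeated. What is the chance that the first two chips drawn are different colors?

Either brown then blue, or blue then brown; after the first draw the total is 9.
P = (3/7)·(4/9) + (4/7)·(3/9) = 8/21 ≈ 0.3810.

8/21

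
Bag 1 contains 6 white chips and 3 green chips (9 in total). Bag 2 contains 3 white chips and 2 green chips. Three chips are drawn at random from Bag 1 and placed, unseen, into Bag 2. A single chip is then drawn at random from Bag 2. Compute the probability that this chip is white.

5/8

Condition on how many of the transferred chips are white (from Bag 1: 6 white of 9; then Bag 2 has 8 total).
  0 white: C(6,0)C(3,3)/C(9,3) = 1/84; then P = 3/8
  1 white: C(6,1)C(3,2)/C(9,3) = 3/14; then P = 4/8
  2 white: C(6,2)C(3,1)/C(9,3) = 15/28; then P = 5/8
  3 white: C(6,3)C(3,0)/C(9,3) = 5/21; then P = 6/8
P(white from Bag 2) = 5/8 ≈ 0.6250.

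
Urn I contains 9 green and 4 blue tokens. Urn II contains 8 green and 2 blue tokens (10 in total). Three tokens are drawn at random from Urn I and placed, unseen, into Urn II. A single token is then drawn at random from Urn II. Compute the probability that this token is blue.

38/169

Condition on how many of the transferred tokens are blue (from Urn I: 4 blue of 13; then Urn II has 13 total).
  0 blue: C(4,0)C(9,3)/C(13,3) = 42/143; then P = 2/13
  1 blue: C(4,1)C(9,2)/C(13,3) = 72/143; then P = 3/13
  2 blue: C(4,2)C(9,1)/C(13,3) = 27/143; then P = 4/13
  3 blue: C(4,3)C(9,0)/C(13,3) = 2/143; then P = 5/13
P(blue from Urn II) = 38/169 ≈ 0.2249.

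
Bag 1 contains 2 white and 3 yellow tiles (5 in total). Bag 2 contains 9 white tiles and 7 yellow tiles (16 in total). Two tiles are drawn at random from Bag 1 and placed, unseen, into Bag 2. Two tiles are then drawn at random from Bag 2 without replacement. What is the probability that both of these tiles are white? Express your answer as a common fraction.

Condition on how many of the transferred tiles are white (from Bag 1: 2 white of 5; then Bag 2 has 18 total).
  0 white: C(2,0)C(3,2)/C(5,2) = 3/10; then P = C(9,2)/C(18,2) = 4/17
  1 white: C(2,1)C(3,1)/C(5,2) = 3/5; then P = C(10,2)/C(18,2) = 5/17
  2 white: C(2,2)C(3,0)/C(5,2) = 1/10; then P = C(11,2)/C(18,2) = 55/153
P(both white) = 433/1530 ≈ 0.2830.

433/1530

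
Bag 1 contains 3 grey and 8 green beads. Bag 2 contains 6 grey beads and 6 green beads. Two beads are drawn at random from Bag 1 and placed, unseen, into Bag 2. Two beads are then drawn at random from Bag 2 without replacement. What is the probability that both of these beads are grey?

Condition on how many of the transferred beads are grey (from Bag 1: 3 grey of 11; then Bag 2 has 14 total).
  0 grey: C(3,0)C(8,2)/C(11,2) = 28/55; then P = C(6,2)/C(14,2) = 15/91
  1 grey: C(3,1)C(8,1)/C(11,2) = 24/55; then P = C(7,2)/C(14,2) = 3/13
  2 grey: C(3,2)C(8,0)/C(11,2) = 3/55; then P = C(8,2)/C(14,2) = 4/13
P(both grey) = 144/715 ≈ 0.2014.

144/715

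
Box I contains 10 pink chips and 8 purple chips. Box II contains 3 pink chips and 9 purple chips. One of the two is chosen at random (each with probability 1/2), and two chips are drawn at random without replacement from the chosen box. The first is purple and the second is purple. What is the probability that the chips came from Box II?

P(E | Box I) = 28/153; P(E | Box II) = 6/11.
P(E) = 1/2·28/153 + 1/2·6/11 = 613/1683.
By Bayes' rule, P(Box II | E) = 3/11 / 613/1683 = 459/613 ≈ 0.7488.

459/613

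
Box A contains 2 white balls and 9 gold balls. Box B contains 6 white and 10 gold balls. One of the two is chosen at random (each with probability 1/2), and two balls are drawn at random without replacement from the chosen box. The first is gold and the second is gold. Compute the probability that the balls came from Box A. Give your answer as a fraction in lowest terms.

96/151

P(E | Box A) = 36/55; P(E | Box B) = 3/8.
P(E) = 1/2·36/55 + 1/2·3/8 = 453/880.
By Bayes' rule, P(Box A | E) = 18/55 / 453/880 = 96/151 ≈ 0.6358.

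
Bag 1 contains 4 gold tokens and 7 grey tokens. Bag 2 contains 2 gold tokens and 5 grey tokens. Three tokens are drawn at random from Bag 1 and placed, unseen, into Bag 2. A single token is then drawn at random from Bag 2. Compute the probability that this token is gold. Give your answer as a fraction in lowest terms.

Condition on how many of the transferred tokens are gold (from Bag 1: 4 gold of 11; then Bag 2 has 10 total).
  0 gold: C(4,0)C(7,3)/C(11,3) = 7/33; then P = 2/10
  1 gold: C(4,1)C(7,2)/C(11,3) = 28/55; then P = 3/10
  2 gold: C(4,2)C(7,1)/C(11,3) = 14/55; then P = 4/10
  3 gold: C(4,3)C(7,0)/C(11,3) = 4/165; then P = 5/10
P(gold from Bag 2) = 17/55 ≈ 0.3091.

17/55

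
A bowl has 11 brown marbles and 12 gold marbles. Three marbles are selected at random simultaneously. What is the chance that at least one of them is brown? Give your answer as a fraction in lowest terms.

Use the complement: P(at least one brown) = 1 − P(no brown).
P(none) = C(12,3)/C(23,3) = 220/1771.
So P = 1 − 220/1771 = 141/161 ≈ 0.8758.

141/161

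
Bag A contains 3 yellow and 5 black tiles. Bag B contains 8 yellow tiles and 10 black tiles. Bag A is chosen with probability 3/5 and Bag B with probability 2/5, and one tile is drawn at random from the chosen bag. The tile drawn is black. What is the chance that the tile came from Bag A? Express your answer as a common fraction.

27/43

P(black | Bag A) = 5/8; P(black | Bag B) = 5/9.
P(black) = 3/5·5/8 + 2/5·5/9 = 43/72.
By Bayes' rule, P(Bag A | black) = 3/8 / 43/72 = 27/43 ≈ 0.6279.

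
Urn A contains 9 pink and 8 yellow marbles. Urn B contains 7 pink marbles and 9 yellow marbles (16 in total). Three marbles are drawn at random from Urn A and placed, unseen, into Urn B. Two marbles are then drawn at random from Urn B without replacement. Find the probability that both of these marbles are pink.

373/1938

Condition on how many of the transferred marbles are pink (from Urn A: 9 pink of 17; then Urn B has 19 total).
  0 pink: C(9,0)C(8,3)/C(17,3) = 7/85; then P = C(7,2)/C(19,2) = 7/57
  1 pink: C(9,1)C(8,2)/C(17,3) = 63/170; then P = C(8,2)/C(19,2) = 28/171
  2 pink: C(9,2)C(8,1)/C(17,3) = 36/85; then P = C(9,2)/C(19,2) = 4/19
  3 pink: C(9,3)C(8,0)/C(17,3) = 21/170; then P = C(10,2)/C(19,2) = 5/19
P(both pink) = 373/1938 ≈ 0.1925.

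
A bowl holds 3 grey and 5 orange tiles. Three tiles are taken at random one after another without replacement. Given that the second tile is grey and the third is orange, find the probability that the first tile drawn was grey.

1/3

P(first=grey and the second tile is grey and the third is orange) = (3/8)·(2/7)·(5/6) = 5/56.
P(E) = Σ over first color = 5/56 + 5/28 = 15/56.
By Bayes, P(first=grey | E) = 5/56 / 15/56 = 1/3 ≈ 0.3333.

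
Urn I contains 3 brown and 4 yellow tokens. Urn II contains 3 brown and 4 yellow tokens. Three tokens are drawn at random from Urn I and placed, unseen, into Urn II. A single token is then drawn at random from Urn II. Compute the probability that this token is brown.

Condition on how many of the transferred tokens are brown (from Urn I: 3 brown of 7; then Urn II has 10 total).
  0 brown: C(3,0)C(4,3)/C(7,3) = 4/35; then P = 3/10
  1 brown: C(3,1)C(4,2)/C(7,3) = 18/35; then P = 4/10
  2 brown: C(3,2)C(4,1)/C(7,3) = 12/35; then P = 5/10
  3 brown: C(3,3)C(4,0)/C(7,3) = 1/35; then P = 6/10
P(brown from Urn II) = 3/7 ≈ 0.4286.

3/7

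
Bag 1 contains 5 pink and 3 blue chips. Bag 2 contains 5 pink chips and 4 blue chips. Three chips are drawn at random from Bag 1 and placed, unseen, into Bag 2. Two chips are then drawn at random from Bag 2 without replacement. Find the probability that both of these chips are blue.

Condition on how many of the transferred chips are blue (from Bag 1: 3 blue of 8; then Bag 2 has 12 total).
  0 blue: C(3,0)C(5,3)/C(8,3) = 5/28; then P = C(4,2)/C(12,2) = 1/11
  1 blue: C(3,1)C(5,2)/C(8,3) = 15/28; then P = C(5,2)/C(12,2) = 5/33
  2 blue: C(3,2)C(5,1)/C(8,3) = 15/56; then P = C(6,2)/C(12,2) = 5/22
  3 blue: C(3,3)C(5,0)/C(8,3) = 1/56; then P = C(7,2)/C(12,2) = 7/22
P(both blue) = 101/616 ≈ 0.1640.

101/616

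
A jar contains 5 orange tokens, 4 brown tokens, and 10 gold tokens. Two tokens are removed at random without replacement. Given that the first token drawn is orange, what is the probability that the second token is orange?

2/9

After removing 1 orange, the jar has 4 orange out of 18 remaining.
P(second is orange | given) = 4/18 = 2/9 ≈ 0.2222.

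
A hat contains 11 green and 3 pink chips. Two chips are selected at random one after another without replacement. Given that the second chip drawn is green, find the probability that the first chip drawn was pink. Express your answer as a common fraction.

3/13

P(first=pink and the second chip drawn is green) = (3/14)·(11/13) = 33/182.
P(the second chip drawn is green) = Σ over first color = 55/91 + 33/182 = 11/14.
By Bayes, P(first=pink | the second chip drawn is green) = 33/182 / 11/14 = 3/13 ≈ 0.2308.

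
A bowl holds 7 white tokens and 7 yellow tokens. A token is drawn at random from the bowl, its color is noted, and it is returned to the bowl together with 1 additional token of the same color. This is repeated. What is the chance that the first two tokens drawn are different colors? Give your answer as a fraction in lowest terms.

7/15

Either yellow then white, or white then yellow; after the first draw the total is 15.
P = (7/14)·(7/15) + (7/14)·(7/15) = 7/15 ≈ 0.4667.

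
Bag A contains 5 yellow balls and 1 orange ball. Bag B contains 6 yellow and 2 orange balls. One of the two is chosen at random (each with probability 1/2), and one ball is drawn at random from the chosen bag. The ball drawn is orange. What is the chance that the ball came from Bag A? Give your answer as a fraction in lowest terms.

2/5

P(orange | Bag A) = 1/6; P(orange | Bag B) = 1/4.
P(orange) = 1/2·1/6 + 1/2·1/4 = 5/24.
By Bayes' rule, P(Bag A | orange) = 1/12 / 5/24 = 2/5 ≈ 0.4000.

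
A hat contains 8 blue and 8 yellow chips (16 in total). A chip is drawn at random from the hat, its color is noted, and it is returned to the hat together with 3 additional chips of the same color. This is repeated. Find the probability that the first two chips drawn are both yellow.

11/38

After a yellow draw the hat holds 11 yellow out of 19.
P = (8/16)·(11/19) = 11/38 ≈ 0.2895.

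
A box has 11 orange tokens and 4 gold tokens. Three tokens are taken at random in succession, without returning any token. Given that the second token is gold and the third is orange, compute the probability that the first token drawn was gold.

3/13

P(first=gold and the second token is gold and the third is orange) = (4/15)·(3/14)·(11/13) = 22/455.
P(E) = Σ over first color = 44/273 + 22/455 = 22/105.
By Bayes, P(first=gold | E) = 22/455 / 22/105 = 3/13 ≈ 0.2308.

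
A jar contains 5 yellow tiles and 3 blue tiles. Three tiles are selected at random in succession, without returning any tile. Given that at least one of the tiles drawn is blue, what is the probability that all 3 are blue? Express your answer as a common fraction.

1/46

P(all 3 blue) = C(3,3)/C(8,3) = 1/56; P(at least one blue) = 1 − C(5,3)/C(8,3) = 23/28.
Since 'all 3 blue' ⊆ 'at least one blue', P(all 3 | at least one) = 1/56 / 23/28 = 1/46 ≈ 0.0217.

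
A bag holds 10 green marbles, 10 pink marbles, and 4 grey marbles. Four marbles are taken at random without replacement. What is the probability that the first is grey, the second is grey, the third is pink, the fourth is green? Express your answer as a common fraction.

25/5313

Multiply the conditional probability of each draw in order, without replacement, so each draw removes one from its color and from the total.
P = (4/24) · (3/23) · (10/22) · (10/21) = 25/5313 ≈ 0.0047.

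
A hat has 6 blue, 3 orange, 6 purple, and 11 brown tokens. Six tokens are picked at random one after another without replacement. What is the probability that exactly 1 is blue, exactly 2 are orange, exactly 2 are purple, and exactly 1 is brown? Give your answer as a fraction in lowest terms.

27/2093

Unordered draws without replacement: count favorable combinations over C(26,6).
Favorable = C(6,1) · C(3,2) · C(6,2) · C(11,1) = 2970; total = C(26,6) = 230230.
P = 2970/230230 = 27/2093 ≈ 0.0129.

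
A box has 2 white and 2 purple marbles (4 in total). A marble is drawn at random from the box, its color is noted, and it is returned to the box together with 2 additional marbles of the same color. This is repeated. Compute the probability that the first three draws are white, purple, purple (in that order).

Track the composition after each reinforcement of +2.
P = (2/4) · (2/6) · (4/8) = 1/12 ≈ 0.0833.

1/12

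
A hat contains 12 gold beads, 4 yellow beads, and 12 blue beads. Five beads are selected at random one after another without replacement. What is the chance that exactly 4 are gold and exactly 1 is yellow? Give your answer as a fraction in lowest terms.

Unordered draws without replacement: count favorable combinations over C(28,5).
Favorable = C(12,4) · C(4,1) · C(12,0) = 1980; total = C(28,5) = 98280.
P = 1980/98280 = 11/546 ≈ 0.0201.

11/546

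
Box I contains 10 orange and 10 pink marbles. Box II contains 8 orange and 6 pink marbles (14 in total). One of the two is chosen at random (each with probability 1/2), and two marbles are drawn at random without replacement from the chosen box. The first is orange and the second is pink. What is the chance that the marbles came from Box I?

455/911

P(E | Box I) = 5/19; P(E | Box II) = 24/91.
P(E) = 1/2·5/19 + 1/2·24/91 = 911/3458.
By Bayes' rule, P(Box I | E) = 5/38 / 911/3458 = 455/911 ≈ 0.4995.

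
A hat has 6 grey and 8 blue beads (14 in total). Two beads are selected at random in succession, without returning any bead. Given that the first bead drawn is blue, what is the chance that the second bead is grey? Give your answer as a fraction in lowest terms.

After removing 1 blue, the hat has 6 grey out of 13 remaining.
P(second is grey | given) = 6/13 ≈ 0.4615.

6/13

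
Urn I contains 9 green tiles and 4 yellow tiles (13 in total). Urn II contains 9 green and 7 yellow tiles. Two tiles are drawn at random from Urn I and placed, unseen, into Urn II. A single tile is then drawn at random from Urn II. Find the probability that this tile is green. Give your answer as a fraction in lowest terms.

Condition on how many of the transferred tiles are green (from Urn I: 9 green of 13; then Urn II has 18 total).
  0 green: C(9,0)C(4,2)/C(13,2) = 1/13; then P = 9/18
  1 green: C(9,1)C(4,1)/C(13,2) = 6/13; then P = 10/18
  2 green: C(9,2)C(4,0)/C(13,2) = 6/13; then P = 11/18
P(green from Urn II) = 15/26 ≈ 0.5769.

15/26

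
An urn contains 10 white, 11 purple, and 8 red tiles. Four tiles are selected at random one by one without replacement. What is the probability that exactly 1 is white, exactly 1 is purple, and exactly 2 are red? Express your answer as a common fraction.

440/3393

Unordered draws without replacement: count favorable combinations over C(29,4).
Favorable = C(10,1) · C(11,1) · C(8,2) = 3080; total = C(29,4) = 23751.
P = 3080/23751 = 440/3393 ≈ 0.1297.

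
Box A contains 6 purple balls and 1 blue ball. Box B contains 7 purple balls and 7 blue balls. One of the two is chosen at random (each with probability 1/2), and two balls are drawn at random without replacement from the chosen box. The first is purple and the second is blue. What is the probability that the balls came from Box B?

P(E | Box A) = 1/7; P(E | Box B) = 7/26.
P(E) = 1/2·1/7 + 1/2·7/26 = 75/364.
By Bayes' rule, P(Box B | E) = 7/52 / 75/364 = 49/75 ≈ 0.6533.

49/75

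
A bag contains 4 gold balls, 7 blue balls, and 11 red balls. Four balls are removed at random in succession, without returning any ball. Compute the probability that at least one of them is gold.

851/1463

Use the complement: P(at least one gold) = 1 − P(no gold).
P(none) = C(18,4)/C(22,4) = 3060/7315.
So P = 1 − 3060/7315 = 851/1463 ≈ 0.5817.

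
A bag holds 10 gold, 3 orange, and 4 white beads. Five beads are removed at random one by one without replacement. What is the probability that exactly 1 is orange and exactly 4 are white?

3/6188

Unordered draws without replacement: count favorable combinations over C(17,5).
Favorable = C(10,0) · C(3,1) · C(4,4) = 3; total = C(17,5) = 6188.
P = 3/6188 = 3/6188 ≈ 0.0005.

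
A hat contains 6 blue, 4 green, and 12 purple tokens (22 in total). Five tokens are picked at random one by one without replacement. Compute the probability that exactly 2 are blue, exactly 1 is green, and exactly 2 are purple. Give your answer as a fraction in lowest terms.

Unordered draws without replacement: count favorable combinations over C(22,5).
Favorable = C(6,2) · C(4,1) · C(12,2) = 3960; total = C(22,5) = 26334.
P = 3960/26334 = 20/133 ≈ 0.1504.

20/133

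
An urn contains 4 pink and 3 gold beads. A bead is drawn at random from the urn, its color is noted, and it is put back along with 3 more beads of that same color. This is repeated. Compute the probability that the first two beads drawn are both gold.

After a gold draw the urn holds 6 gold out of 10.
P = (3/7)·(6/10) = 9/35 ≈ 0.2571.

9/35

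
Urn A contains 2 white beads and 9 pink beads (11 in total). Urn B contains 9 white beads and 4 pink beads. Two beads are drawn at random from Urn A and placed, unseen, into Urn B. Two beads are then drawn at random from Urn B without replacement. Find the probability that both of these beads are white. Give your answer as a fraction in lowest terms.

2161/5775

Condition on how many of the transferred beads are white (from Urn A: 2 white of 11; then Urn B has 15 total).
  0 white: C(2,0)C(9,2)/C(11,2) = 36/55; then P = C(9,2)/C(15,2) = 12/35
  1 white: C(2,1)C(9,1)/C(11,2) = 18/55; then P = C(10,2)/C(15,2) = 3/7
  2 white: C(2,2)C(9,0)/C(11,2) = 1/55; then P = C(11,2)/C(15,2) = 11/21
P(both white) = 2161/5775 ≈ 0.3742.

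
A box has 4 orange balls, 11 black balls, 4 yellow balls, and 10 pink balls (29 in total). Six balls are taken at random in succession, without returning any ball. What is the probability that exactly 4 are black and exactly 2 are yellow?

Unordered draws without replacement: count favorable combinations over C(29,6).
Favorable = C(4,0) · C(11,4) · C(4,2) · C(10,0) = 1980; total = C(29,6) = 475020.
P = 1980/475020 = 11/2639 ≈ 0.0042.

11/2639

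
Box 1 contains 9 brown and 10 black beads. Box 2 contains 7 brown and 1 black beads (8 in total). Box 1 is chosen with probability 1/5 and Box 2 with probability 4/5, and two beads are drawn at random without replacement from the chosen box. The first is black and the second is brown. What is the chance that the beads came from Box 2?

P(E | Box 1) = 5/19; P(E | Box 2) = 1/8.
P(E) = 1/5·5/19 + 4/5·1/8 = 29/190.
By Bayes' rule, P(Box 2 | E) = 1/10 / 29/190 = 19/29 ≈ 0.6552.

19/29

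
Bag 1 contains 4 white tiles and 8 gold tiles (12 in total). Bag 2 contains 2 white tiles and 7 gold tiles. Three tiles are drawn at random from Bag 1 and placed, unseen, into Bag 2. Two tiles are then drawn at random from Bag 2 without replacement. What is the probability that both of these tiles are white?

6/121

Condition on how many of the transferred tiles are white (from Bag 1: 4 white of 12; then Bag 2 has 12 total).
  0 white: C(4,0)C(8,3)/C(12,3) = 14/55; then P = C(2,2)/C(12,2) = 1/66
  1 white: C(4,1)C(8,2)/C(12,3) = 28/55; then P = C(3,2)/C(12,2) = 1/22
  2 white: C(4,2)C(8,1)/C(12,3) = 12/55; then P = C(4,2)/C(12,2) = 1/11
  3 white: C(4,3)C(8,0)/C(12,3) = 1/55; then P = C(5,2)/C(12,2) = 5/33
P(both white) = 6/121 ≈ 0.0496.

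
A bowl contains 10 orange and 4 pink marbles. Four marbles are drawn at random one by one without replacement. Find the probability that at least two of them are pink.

Sum the hypergeometric tail for j = 2,…,4 pink marbles.
Favorable = C(4,2)·C(10,2) + C(4,3)·C(10,1) + C(4,4)·C(10,0) = 311; total = C(14,4) = 1001.
P = 311/1001 = 311/1001 ≈ 0.3107.

311/1001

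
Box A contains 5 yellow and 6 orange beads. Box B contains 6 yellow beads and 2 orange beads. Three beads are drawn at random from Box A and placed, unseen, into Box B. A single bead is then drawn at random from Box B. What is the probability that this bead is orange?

Condition on how many of the transferred beads are orange (from Box A: 6 orange of 11; then Box B has 11 total).
  0 orange: C(6,0)C(5,3)/C(11,3) = 2/33; then P = 2/11
  1 orange: C(6,1)C(5,2)/C(11,3) = 4/11; then P = 3/11
  2 orange: C(6,2)C(5,1)/C(11,3) = 5/11; then P = 4/11
  3 orange: C(6,3)C(5,0)/C(11,3) = 4/33; then P = 5/11
P(orange from Box B) = 40/121 ≈ 0.3306.

40/121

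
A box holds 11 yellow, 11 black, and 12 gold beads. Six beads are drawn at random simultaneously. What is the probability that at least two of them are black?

39719/61132

Sum the hypergeometric tail for j = 2,…,6 black beads.
Favorable = C(11,2)·C(23,4) + C(11,3)·C(23,3) + C(11,4)·C(23,2) + C(11,5)·C(23,1) + C(11,6)·C(23,0) = 873818; total = C(34,6) = 1344904.
P = 873818/1344904 = 39719/61132 ≈ 0.6497.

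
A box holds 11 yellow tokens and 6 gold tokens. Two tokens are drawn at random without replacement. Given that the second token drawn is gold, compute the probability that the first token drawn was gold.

5/16

P(first=gold and the second token drawn is gold) = (6/17)·(5/16) = 15/136.
P(the second token drawn is gold) = Σ over first color = 33/136 + 15/136 = 6/17.
By Bayes, P(first=gold | the second token drawn is gold) = 15/136 / 6/17 = 5/16 ≈ 0.3125.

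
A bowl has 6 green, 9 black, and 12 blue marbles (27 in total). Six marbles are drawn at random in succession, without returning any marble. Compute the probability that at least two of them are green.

Sum the hypergeometric tail for j = 2,…,6 green marbles.
Favorable = C(6,2)·C(21,4) + C(6,3)·C(21,3) + C(6,4)·C(21,2) + C(6,5)·C(21,1) + C(6,6)·C(21,0) = 119652; total = C(27,6) = 296010.
P = 119652/296010 = 1534/3795 ≈ 0.4042.

1534/3795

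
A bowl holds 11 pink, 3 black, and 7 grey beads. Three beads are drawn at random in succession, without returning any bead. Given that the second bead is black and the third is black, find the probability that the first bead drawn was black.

1/19

P(first=black and the second bead is black and the third is black) = (3/21)·(2/20)·(1/19) = 1/1330.
P(E) = Σ over first color = 11/1330 + 1/1330 + 1/190 = 1/70.
By Bayes, P(first=black | E) = 1/1330 / 1/70 = 1/19 ≈ 0.0526.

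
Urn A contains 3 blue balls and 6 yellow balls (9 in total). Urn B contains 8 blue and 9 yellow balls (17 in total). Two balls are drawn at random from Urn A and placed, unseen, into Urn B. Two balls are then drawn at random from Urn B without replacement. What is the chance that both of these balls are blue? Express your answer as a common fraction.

Condition on how many of the transferred balls are blue (from Urn A: 3 blue of 9; then Urn B has 19 total).
  0 blue: C(3,0)C(6,2)/C(9,2) = 5/12; then P = C(8,2)/C(19,2) = 28/171
  1 blue: C(3,1)C(6,1)/C(9,2) = 1/2; then P = C(9,2)/C(19,2) = 4/19
  2 blue: C(3,2)C(6,0)/C(9,2) = 1/12; then P = C(10,2)/C(19,2) = 5/19
P(both blue) = 401/2052 ≈ 0.1954.

401/2052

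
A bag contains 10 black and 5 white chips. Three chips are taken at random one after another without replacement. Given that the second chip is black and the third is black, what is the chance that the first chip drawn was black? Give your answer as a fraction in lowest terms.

8/13

P(first=black and the second chip is black and the third is black) = (10/15)·(9/14)·(8/13) = 24/91.
P(E) = Σ over first color = 24/91 + 15/91 = 3/7.
By Bayes, P(first=black | E) = 24/91 / 3/7 = 8/13 ≈ 0.6154.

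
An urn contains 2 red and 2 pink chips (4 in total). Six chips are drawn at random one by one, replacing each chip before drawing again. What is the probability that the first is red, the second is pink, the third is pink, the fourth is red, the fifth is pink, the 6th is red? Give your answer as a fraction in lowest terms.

Multiply the conditional probability of each draw in order, with replacement (the composition resets each draw).
P = (2/4) · (2/4) · (2/4) · (2/4) · (2/4) · (2/4) = 1/64 ≈ 0.0156.

1/64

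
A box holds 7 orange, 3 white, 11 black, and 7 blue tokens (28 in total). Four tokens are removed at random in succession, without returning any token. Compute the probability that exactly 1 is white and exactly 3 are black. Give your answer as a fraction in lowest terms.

11/455

Unordered draws without replacement: count favorable combinations over C(28,4).
Favorable = C(7,0) · C(3,1) · C(11,3) · C(7,0) = 495; total = C(28,4) = 20475.
P = 495/20475 = 11/455 ≈ 0.0242.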